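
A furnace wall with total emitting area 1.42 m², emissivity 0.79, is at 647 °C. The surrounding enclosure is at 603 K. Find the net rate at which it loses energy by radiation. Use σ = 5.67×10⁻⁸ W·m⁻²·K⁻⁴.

Q ≈ 37200 W

Convert: 647 °C = 920 K.
Q = εσA(T⁴ − T_s⁴). T⁴ − T_s⁴ = (920)⁴ − (603)⁴ = 7.16×10^11 − 1.32×10^11 = 5.84×10^11 K⁴.
Q = 0.79 × 5.67×10⁻⁸ × 1.42 × 5.84×10^11 = 37200 W.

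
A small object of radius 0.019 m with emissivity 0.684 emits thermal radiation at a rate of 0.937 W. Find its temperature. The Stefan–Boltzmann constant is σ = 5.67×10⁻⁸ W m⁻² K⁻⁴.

A = 4πr² = 4π × (0.019)² = 4.54×10^-3 m².
From P = εσAT⁴, T = (P / εσA)^(1/4) = (0.937 / (0.684 × 5.67×10⁻⁸ × 4.54×10^-3))^(1/4).
T = (5.33×10^9)^(1/4) = 270 K.

T ≈ 270 K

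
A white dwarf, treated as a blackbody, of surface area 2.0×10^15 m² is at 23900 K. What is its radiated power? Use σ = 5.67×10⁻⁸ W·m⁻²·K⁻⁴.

P = σAT⁴ = 5.67×10⁻⁸ × 2.00×10^15 × (23900)⁴ = 5.67×10⁻⁸ × 2.00×10^15 × 3.26×10^17.
P = 3.70×10^25 W.

P ≈ 3.70×10^25 W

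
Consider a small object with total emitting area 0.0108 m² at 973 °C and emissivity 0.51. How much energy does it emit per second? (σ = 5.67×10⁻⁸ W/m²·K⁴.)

973 °C = 1246 K.
P = εσAT⁴ = 0.51 × 5.67×10⁻⁸ × 0.0108 × (1246)⁴ = 0.51 × 5.67×10⁻⁸ × 0.0108 × 2.41×10^12.
P = 753 W.

P ≈ 753 W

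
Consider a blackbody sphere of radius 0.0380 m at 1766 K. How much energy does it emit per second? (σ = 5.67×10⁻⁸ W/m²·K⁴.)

P ≈ 10000 W

A = 4πr² = 4π × (0.0380)² = 0.0181 m².
P = σAT⁴ = 5.67×10⁻⁸ × 0.0181 × (1766)⁴ = 5.67×10⁻⁸ × 0.0181 × 9.73×10^12.
P = 10000 W.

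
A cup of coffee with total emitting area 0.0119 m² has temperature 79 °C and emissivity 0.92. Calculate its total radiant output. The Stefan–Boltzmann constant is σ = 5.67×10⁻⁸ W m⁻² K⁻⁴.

79 °C = 352 K.
Stefan–Boltzmann: P = εσAT⁴ = 0.92 × 5.67×10⁻⁸ × 0.0119 × (352)⁴ = 0.92 × 5.67×10⁻⁸ × 0.0119 × 1.54×10^10.
P = 9.53 W.

P ≈ 9.53 W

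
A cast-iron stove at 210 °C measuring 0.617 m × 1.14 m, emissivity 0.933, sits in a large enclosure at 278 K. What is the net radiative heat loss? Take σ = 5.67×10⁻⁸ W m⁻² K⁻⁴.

A = 0.617 × 1.14 = 0.703 m².
Convert: 210 °C = 483 K.
Q = εσA(T⁴ − T_s⁴). T⁴ − T_s⁴ = (483)⁴ − (278)⁴ = 5.44×10^10 − 5.97×10^9 = 4.85×10^10 K⁴.
Q = 0.933 × 5.67×10⁻⁸ × 0.703 × 4.85×10^10 = 1800 W.

Q ≈ 1800 W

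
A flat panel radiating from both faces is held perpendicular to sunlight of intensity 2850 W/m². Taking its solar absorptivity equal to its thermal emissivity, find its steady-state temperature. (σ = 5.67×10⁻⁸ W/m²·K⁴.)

T ≈ 398 K

Absorbed flux αS = emitted flux 2εσT⁴ per unit area; with α = ε this gives T = (S/2σ)^(1/4).
T = (2850 / (2 × 5.67×10⁻⁸))^(1/4) = (2.51×10^10)^(1/4).
T = 398 K.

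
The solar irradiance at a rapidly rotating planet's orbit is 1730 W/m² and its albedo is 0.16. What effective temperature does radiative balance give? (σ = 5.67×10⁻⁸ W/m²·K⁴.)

Power absorbed = (1−a)S·πR²; power emitted = 4πR²σT⁴. Equating and cancelling πR²:
T = ((1−a)S / 4σ)^(1/4) = (1450 / (4 × 5.67×10⁻⁸))^(1/4) = (6.41×10^9)^(1/4).
T = 283 K.

T ≈ 283 K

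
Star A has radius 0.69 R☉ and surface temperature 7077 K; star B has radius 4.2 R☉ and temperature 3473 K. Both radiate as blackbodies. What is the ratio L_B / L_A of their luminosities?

L = 4πR²σT⁴ ∝ R²T⁴, so L_B/L_A = (4.2/0.69)² × (3473/7077)⁴ = 37.1 × 0.0580 = 2.15.

L_B/L_A ≈ 2.15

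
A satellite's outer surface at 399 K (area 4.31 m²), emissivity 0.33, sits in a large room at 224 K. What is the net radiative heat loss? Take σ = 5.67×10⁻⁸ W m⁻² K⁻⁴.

Q = εσA(T⁴ − T_s⁴). T⁴ − T_s⁴ = (399)⁴ − (224)⁴ = 2.53×10^10 − 2.52×10^9 = 2.28×10^10 K⁴.
Q = 0.33 × 5.67×10⁻⁸ × 4.31 × 2.28×10^10 = 1840 W.

Q ≈ 1840 W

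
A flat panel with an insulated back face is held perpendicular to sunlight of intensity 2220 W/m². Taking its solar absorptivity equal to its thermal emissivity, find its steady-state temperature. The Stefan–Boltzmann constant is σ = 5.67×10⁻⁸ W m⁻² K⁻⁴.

Absorbed flux αS = emitted flux εσT⁴ (one radiating face); with α = ε, T = (S/σ)^(1/4).
T = (2220 / 5.67×10⁻⁸)^(1/4) = (3.92×10^10)^(1/4).
T = 445 K.

T ≈ 445 K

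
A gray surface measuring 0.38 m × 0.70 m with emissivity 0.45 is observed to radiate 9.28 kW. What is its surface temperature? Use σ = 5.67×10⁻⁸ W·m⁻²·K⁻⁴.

T ≈ 1080 K

A = 0.38 × 0.70 = 0.266 m².
From P = εσAT⁴, T = (P / εσA)^(1/4) = (9280 / (0.45 × 5.67×10⁻⁸ × 0.266))^(1/4).
T = (1.37×10^12)^(1/4) = 1080 K.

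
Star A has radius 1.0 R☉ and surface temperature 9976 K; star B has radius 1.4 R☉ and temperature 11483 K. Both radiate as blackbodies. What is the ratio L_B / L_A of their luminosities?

L = 4πR²σT⁴ ∝ R²T⁴, so L_B/L_A = (1.4/1.0)² × (11483/9976)⁴ = 1.96 × 1.76 = 3.44.

L_B/L_A ≈ 3.44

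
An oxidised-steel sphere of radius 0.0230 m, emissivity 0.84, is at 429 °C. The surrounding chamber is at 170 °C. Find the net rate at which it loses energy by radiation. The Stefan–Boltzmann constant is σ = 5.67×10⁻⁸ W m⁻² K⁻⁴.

Q ≈ 64.7 W

A = 4πr² = 4π × (0.0230)² = 6.65×10^-3 m².
Convert: 429 °C = 702 K; 170 °C = 443 K.
Q = εσA(T⁴ − T_s⁴). T⁴ − T_s⁴ = (702)⁴ − (443)⁴ = 2.43×10^11 − 3.85×10^10 = 2.04×10^11 K⁴.
Q = 0.84 × 5.67×10⁻⁸ × 6.65×10^-3 × 2.04×10^11 = 64.7 W.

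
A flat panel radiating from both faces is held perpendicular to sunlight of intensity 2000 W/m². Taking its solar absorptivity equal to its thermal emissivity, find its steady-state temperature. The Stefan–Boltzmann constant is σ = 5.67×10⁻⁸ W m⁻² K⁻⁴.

T ≈ 364 K

Absorbed flux αS = emitted flux 2εσT⁴ per unit area; with α = ε this gives T = (S/2σ)^(1/4).
T = (2000 / (2 × 5.67×10⁻⁸))^(1/4) = (1.76×10^10)^(1/4).
T = 364 K.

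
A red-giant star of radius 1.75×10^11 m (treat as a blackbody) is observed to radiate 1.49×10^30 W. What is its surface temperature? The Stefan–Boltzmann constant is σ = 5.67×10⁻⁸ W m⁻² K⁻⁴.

A = 4πr² = 4π × (1.75×10^11)² = 3.85×10^23 m².
From P = σAT⁴, T = (P / σA)^(1/4) = (1.49×10^30 / (5.67×10⁻⁸ × 3.85×10^23))^(1/4).
T = (6.83×10^13)^(1/4) = 2870 K.

T ≈ 2870 K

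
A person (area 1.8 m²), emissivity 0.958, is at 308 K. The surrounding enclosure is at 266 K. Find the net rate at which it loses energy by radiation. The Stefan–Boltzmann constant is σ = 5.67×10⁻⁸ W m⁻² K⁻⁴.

Q = εσA(T⁴ − T_s⁴). T⁴ − T_s⁴ = (308)⁴ − (266)⁴ = 9.00×10^9 − 5.01×10^9 = 3.99×10^9 K⁴.
Q = 0.958 × 5.67×10⁻⁸ × 1.80 × 3.99×10^9 = 390 W.

Q ≈ 390 W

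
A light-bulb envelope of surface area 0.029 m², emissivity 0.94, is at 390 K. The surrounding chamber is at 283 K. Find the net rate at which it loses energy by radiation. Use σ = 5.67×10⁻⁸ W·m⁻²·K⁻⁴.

Q = εσA(T⁴ − T_s⁴). T⁴ − T_s⁴ = (390)⁴ − (283)⁴ = 2.31×10^10 − 6.41×10^9 = 1.67×10^10 K⁴.
Q = 0.94 × 5.67×10⁻⁸ × 0.0290 × 1.67×10^10 = 25.8 W.

Q ≈ 25.8 W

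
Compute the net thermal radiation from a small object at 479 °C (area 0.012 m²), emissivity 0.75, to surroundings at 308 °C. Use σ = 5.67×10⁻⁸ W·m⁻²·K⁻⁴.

Convert: 479 °C = 752 K; 308 °C = 581 K.
Q = εσA(T⁴ − T_s⁴). T⁴ − T_s⁴ = (752)⁴ − (581)⁴ = 3.20×10^11 − 1.14×10^11 = 2.06×10^11 K⁴.
Q = 0.75 × 5.67×10⁻⁸ × 0.0120 × 2.06×10^11 = 105 W.

Q ≈ 105 W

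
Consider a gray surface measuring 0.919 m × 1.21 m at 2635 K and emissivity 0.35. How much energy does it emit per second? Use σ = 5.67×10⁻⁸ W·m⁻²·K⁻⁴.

P ≈ 1.06×10^6 W

A = 0.919 × 1.21 = 1.11 m².
P = εσAT⁴ = 0.35 × 5.67×10⁻⁸ × 1.11 × (2635)⁴ = 0.35 × 5.67×10⁻⁸ × 1.11 × 4.82×10^13.
P = 1.06×10^6 W.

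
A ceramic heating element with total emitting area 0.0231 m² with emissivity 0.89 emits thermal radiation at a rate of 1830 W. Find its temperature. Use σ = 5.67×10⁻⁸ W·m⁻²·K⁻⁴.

From P = εσAT⁴, T = (P / εσA)^(1/4) = (1830 / (0.89 × 5.67×10⁻⁸ × 0.0231))^(1/4).
T = (1.57×10^12)^(1/4) = 1120 K.

T ≈ 1120 K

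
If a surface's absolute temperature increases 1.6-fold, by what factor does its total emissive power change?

P ∝ T⁴, so the power scales as (1.6)⁴ = 6.55.

factor ≈ 6.55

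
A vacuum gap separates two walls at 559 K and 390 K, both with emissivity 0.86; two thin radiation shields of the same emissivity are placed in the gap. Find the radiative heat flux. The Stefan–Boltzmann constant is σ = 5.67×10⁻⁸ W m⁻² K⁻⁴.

Each of the 3 gaps contributes resistance (2/ε − 1) = 2/0.86 − 1 = 1.326; total = 3.977.
q = σ(T₁⁴ − T₂⁴) / 3.977 = 5.67×10⁻⁸ × 7.45×10^10 / 3.977 = 1060 W/m².

q ≈ 1060 W/m²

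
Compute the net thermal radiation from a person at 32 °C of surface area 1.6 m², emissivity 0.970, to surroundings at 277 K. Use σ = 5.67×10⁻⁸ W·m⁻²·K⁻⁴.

Convert: 32 °C = 305 K.
Q = εσA(T⁴ − T_s⁴). T⁴ − T_s⁴ = (305)⁴ − (277)⁴ = 8.65×10^9 − 5.89×10^9 = 2.77×10^9 K⁴.
Q = 0.970 × 5.67×10⁻⁸ × 1.60 × 2.77×10^9 = 243 W.

Q ≈ 243 W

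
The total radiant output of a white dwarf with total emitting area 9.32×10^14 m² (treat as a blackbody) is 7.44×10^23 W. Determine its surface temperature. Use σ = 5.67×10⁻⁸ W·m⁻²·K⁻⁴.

From P = σAT⁴, T = (P / σA)^(1/4) = (7.44×10^23 / (5.67×10⁻⁸ × 9.32×10^14))^(1/4).
T = (1.41×10^16)^(1/4) = 10900 K.

T ≈ 10900 K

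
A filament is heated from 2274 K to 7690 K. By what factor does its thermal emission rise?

P ∝ T⁴, so the ratio is (7690/2274)⁴ = (3.382)⁴ = 131.

ratio ≈ 131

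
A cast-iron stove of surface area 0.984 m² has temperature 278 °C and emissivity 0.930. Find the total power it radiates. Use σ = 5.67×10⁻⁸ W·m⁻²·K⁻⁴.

P ≈ 4780 W

278 °C = 551 K.
P = εσAT⁴ = 0.930 × 5.67×10⁻⁸ × 0.984 × (551)⁴ = 0.930 × 5.67×10⁻⁸ × 0.984 × 9.22×10^10.
P = 4780 W.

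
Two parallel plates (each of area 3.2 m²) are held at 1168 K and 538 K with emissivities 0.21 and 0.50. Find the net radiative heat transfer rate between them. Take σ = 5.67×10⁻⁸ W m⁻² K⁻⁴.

Q ≈ 56000 W

For two large parallel gray plates, q = σ(T₁⁴ − T₂⁴) / (1/ε₁ + 1/ε₂ − 1).
1/ε₁ + 1/ε₂ − 1 = 1/0.21 + 1/0.50 − 1 = 5.762.
T₁⁴ − T₂⁴ = 1.86×10^12 − 8.38×10^10 = 1.78×10^12 K⁴.
q = 5.67×10⁻⁸ × 1.78×10^12 / 5.762 = 17500 W/m².
Q = q·A = 17500 × 3.2 = 56000 W.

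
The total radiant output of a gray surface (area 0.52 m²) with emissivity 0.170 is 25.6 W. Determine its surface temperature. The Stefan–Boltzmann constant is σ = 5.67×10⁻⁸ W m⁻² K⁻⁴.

T ≈ 267 K

From P = εσAT⁴, T = (P / εσA)^(1/4) = (25.6 / (0.170 × 5.67×10⁻⁸ × 0.520))^(1/4).
T = (5.11×10^9)^(1/4) = 267 K.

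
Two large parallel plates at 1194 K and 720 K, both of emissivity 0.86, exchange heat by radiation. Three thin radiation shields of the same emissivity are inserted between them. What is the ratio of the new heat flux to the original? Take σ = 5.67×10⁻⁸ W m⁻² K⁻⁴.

With N identical shields there are N+1 = 4 gaps in series, each with the same radiative resistance, so the flux falls to 1/(N+1) of its unshielded value.

ratio ≈ 0.250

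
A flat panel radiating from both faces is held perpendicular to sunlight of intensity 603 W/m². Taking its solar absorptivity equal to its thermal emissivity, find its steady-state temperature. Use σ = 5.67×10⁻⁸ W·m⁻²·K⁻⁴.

T ≈ 270 K

Absorbed flux αS = emitted flux 2εσT⁴ per unit area; with α = ε this gives T = (S/2σ)^(1/4).
T = (603 / (2 × 5.67×10⁻⁸))^(1/4) = (5.32×10^9)^(1/4).
T = 270 K.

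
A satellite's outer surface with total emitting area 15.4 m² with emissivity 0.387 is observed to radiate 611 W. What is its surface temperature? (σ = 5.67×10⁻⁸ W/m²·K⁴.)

From P = εσAT⁴, T = (P / εσA)^(1/4) = (611 / (0.387 × 5.67×10⁻⁸ × 15.4))^(1/4).
T = (1.81×10^9)^(1/4) = 206 K.

T ≈ 206 K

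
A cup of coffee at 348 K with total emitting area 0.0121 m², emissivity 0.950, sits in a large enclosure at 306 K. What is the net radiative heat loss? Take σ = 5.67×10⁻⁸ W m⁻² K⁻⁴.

Q = εσA(T⁴ − T_s⁴). T⁴ − T_s⁴ = (348)⁴ − (306)⁴ = 1.47×10^10 − 8.77×10^9 = 5.90×10^9 K⁴.
Q = 0.950 × 5.67×10⁻⁸ × 0.0121 × 5.90×10^9 = 3.84 W.

Q ≈ 3.84 W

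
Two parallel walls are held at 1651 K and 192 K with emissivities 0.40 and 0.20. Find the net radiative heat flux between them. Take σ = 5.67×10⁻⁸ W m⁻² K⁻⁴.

For two large parallel gray plates, q = σ(T₁⁴ − T₂⁴) / (1/ε₁ + 1/ε₂ − 1).
1/ε₁ + 1/ε₂ − 1 = 1/0.40 + 1/0.20 − 1 = 6.500.
T₁⁴ − T₂⁴ = 7.43×10^12 − 1.36×10^9 = 7.43×10^12 K⁴.
q = 5.67×10⁻⁸ × 7.43×10^12 / 6.500 = 64800 W/m².

q ≈ 64800 W/m²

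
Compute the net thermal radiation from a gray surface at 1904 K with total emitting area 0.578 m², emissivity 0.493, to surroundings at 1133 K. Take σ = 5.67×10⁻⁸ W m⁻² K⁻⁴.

Q = εσA(T⁴ − T_s⁴). T⁴ − T_s⁴ = (1904)⁴ − (1133)⁴ = 1.31×10^13 − 1.65×10^12 = 1.15×10^13 K⁴.
Q = 0.493 × 5.67×10⁻⁸ × 0.578 × 1.15×10^13 = 1.86×10^5 W.

Q ≈ 1.86×10^5 W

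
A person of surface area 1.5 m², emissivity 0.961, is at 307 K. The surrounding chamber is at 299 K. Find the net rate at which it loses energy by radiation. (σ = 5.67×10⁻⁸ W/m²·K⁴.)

Q ≈ 72.8 W

Q = εσA(T⁴ − T_s⁴). T⁴ − T_s⁴ = (307)⁴ − (299)⁴ = 8.88×10^9 − 7.99×10^9 = 8.90×10^8 K⁴.
Q = 0.961 × 5.67×10⁻⁸ × 1.50 × 8.90×10^8 = 72.8 W.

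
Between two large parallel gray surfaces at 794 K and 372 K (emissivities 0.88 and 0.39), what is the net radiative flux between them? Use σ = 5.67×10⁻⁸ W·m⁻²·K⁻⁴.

For two large parallel gray plates, q = σ(T₁⁴ − T₂⁴) / (1/ε₁ + 1/ε₂ − 1).
1/ε₁ + 1/ε₂ − 1 = 1/0.88 + 1/0.39 − 1 = 2.700.
T₁⁴ − T₂⁴ = 3.97×10^11 − 1.92×10^10 = 3.78×10^11 K⁴.
q = 5.67×10⁻⁸ × 3.78×10^11 / 2.700 = 7940 W/m².

q ≈ 7940 W/m²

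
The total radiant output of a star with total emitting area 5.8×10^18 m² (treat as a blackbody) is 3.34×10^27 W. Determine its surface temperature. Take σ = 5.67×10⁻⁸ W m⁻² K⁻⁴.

T ≈ 10000 K

From P = σAT⁴, T = (P / σA)^(1/4) = (3.34×10^27 / (5.67×10⁻⁸ × 5.80×10^18))^(1/4).
T = (1.02×10^16)^(1/4) = 10000 K.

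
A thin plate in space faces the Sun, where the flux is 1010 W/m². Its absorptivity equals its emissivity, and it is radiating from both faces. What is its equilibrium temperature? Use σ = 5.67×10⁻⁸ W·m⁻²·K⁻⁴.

Absorbed flux αS = emitted flux 2εσT⁴ per unit area; with α = ε this gives T = (S/2σ)^(1/4).
T = (1010 / (2 × 5.67×10⁻⁸))^(1/4) = (8.91×10^9)^(1/4).
T = 307 K.

T ≈ 307 K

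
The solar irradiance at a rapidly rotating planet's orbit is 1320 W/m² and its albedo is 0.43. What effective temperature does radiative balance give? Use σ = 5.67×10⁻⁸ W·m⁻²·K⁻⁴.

Power absorbed = (1−a)S·πR²; power emitted = 4πR²σT⁴. Equating and cancelling πR²:
T = ((1−a)S / 4σ)^(1/4) = (752 / (4 × 5.67×10⁻⁸))^(1/4) = (3.32×10^9)^(1/4).
T = 240 K.

T ≈ 240 K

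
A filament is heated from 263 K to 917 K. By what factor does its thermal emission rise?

ratio ≈ 148

P ∝ T⁴, so the ratio is (917/263)⁴ = (3.487)⁴ = 148.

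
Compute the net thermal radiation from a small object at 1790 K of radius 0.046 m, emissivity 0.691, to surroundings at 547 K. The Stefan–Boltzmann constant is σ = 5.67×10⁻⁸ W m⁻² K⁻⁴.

Q ≈ 10600 W

A = 4πr² = 4π × (0.046)² = 0.0266 m².
Q = εσA(T⁴ − T_s⁴). T⁴ − T_s⁴ = (1790)⁴ − (547)⁴ = 1.03×10^13 − 8.95×10^10 = 1.02×10^13 K⁴.
Q = 0.691 × 5.67×10⁻⁸ × 0.0266 × 1.02×10^13 = 10600 W.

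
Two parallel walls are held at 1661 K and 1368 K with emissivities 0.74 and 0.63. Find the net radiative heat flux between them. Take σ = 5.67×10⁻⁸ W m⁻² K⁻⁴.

For two large parallel gray plates, q = σ(T₁⁴ − T₂⁴) / (1/ε₁ + 1/ε₂ − 1).
1/ε₁ + 1/ε₂ − 1 = 1/0.74 + 1/0.63 − 1 = 1.939.
T₁⁴ − T₂⁴ = 7.61×10^12 − 3.50×10^12 = 4.11×10^12 K⁴.
q = 5.67×10⁻⁸ × 4.11×10^12 / 1.939 = 1.20×10^5 W/m².

q ≈ 1.20×10^5 W/m²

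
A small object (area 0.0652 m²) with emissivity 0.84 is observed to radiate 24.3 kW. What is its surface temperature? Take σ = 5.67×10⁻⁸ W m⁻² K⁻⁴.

From P = εσAT⁴, T = (P / εσA)^(1/4) = (24300 / (0.84 × 5.67×10⁻⁸ × 0.0652))^(1/4).
T = (7.83×10^12)^(1/4) = 1670 K.

T ≈ 1670 K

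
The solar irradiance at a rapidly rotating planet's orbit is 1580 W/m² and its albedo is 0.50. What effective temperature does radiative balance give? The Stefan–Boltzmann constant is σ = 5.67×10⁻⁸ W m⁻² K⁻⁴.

Power absorbed = (1−a)S·πR²; power emitted = 4πR²σT⁴. Equating and cancelling πR²:
T = ((1−a)S / 4σ)^(1/4) = (790 / (4 × 5.67×10⁻⁸))^(1/4) = (3.48×10^9)^(1/4).
T = 243 K.

T ≈ 243 K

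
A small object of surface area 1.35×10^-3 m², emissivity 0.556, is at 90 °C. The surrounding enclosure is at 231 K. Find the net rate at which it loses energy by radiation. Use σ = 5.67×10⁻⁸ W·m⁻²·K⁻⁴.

Convert: 90 °C = 363 K.
Q = εσA(T⁴ − T_s⁴). T⁴ − T_s⁴ = (363)⁴ − (231)⁴ = 1.74×10^10 − 2.85×10^9 = 1.45×10^10 K⁴.
Q = 0.556 × 5.67×10⁻⁸ × 1.35×10^-3 × 1.45×10^10 = 0.618 W.

Q ≈ 0.618 W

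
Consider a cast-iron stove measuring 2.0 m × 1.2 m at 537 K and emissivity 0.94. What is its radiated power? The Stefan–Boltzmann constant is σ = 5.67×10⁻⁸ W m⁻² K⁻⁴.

P ≈ 10600 W

A = 2.0 × 1.2 = 2.40 m².
P = εσAT⁴ = 0.94 × 5.67×10⁻⁸ × 2.40 × (537)⁴ = 0.94 × 5.67×10⁻⁸ × 2.40 × 8.32×10^10.
P = 10600 W.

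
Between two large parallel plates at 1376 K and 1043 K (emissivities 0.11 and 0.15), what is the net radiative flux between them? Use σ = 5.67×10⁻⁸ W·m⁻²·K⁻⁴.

q ≈ 9230 W/m²

For two large parallel gray plates, q = σ(T₁⁴ − T₂⁴) / (1/ε₁ + 1/ε₂ − 1).
1/ε₁ + 1/ε₂ − 1 = 1/0.11 + 1/0.15 − 1 = 14.76.
T₁⁴ − T₂⁴ = 3.58×10^12 − 1.18×10^12 = 2.40×10^12 K⁴.
q = 5.67×10⁻⁸ × 2.40×10^12 / 14.76 = 9230 W/m².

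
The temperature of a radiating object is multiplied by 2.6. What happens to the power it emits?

factor ≈ 45.7

P ∝ T⁴, so the power scales as (2.6)⁴ = 45.7.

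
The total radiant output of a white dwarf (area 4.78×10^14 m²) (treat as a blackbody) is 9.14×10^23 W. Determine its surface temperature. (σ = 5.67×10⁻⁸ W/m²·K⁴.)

From P = σAT⁴, T = (P / σA)^(1/4) = (9.14×10^23 / (5.67×10⁻⁸ × 4.78×10^14))^(1/4).
T = (3.37×10^16)^(1/4) = 13600 K.

T ≈ 13600 K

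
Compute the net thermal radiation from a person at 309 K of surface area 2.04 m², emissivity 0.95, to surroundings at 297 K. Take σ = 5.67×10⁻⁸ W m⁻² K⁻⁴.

Q ≈ 147 W

Q = εσA(T⁴ − T_s⁴). T⁴ − T_s⁴ = (309)⁴ − (297)⁴ = 9.12×10^9 − 7.78×10^9 = 1.34×10^9 K⁴.
Q = 0.95 × 5.67×10⁻⁸ × 2.04 × 1.34×10^9 = 147 W.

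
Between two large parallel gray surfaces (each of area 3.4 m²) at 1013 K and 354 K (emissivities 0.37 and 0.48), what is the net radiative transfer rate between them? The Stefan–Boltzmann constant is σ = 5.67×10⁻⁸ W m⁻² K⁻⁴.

Q ≈ 52800 W

For two large parallel gray plates, q = σ(T₁⁴ − T₂⁴) / (1/ε₁ + 1/ε₂ − 1).
1/ε₁ + 1/ε₂ − 1 = 1/0.37 + 1/0.48 − 1 = 3.786.
T₁⁴ − T₂⁴ = 1.05×10^12 − 1.57×10^10 = 1.04×10^12 K⁴.
q = 5.67×10⁻⁸ × 1.04×10^12 / 3.786 = 15500 W/m².
Q = q·A = 15500 × 3.4 = 52800 W.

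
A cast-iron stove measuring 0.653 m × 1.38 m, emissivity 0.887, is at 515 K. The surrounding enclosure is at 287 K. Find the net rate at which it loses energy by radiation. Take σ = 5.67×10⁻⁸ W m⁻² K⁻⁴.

A = 0.653 × 1.38 = 0.901 m².
Q = εσA(T⁴ − T_s⁴). T⁴ − T_s⁴ = (515)⁴ − (287)⁴ = 7.03×10^10 − 6.78×10^9 = 6.36×10^10 K⁴.
Q = 0.887 × 5.67×10⁻⁸ × 0.901 × 6.36×10^10 = 2880 W.

Q ≈ 2880 W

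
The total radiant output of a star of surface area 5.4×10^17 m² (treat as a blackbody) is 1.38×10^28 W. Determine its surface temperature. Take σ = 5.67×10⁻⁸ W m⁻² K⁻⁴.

From P = σAT⁴, T = (P / σA)^(1/4) = (1.38×10^28 / (5.67×10⁻⁸ × 5.40×10^17))^(1/4).
T = (4.51×10^17)^(1/4) = 25900 K.

T ≈ 25900 K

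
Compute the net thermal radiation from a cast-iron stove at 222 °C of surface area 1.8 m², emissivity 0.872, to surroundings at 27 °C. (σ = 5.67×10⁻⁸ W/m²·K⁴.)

Convert: 222 °C = 495 K; 27 °C = 300 K.
Q = εσA(T⁴ − T_s⁴). T⁴ − T_s⁴ = (495)⁴ − (300)⁴ = 6.00×10^10 − 8.10×10^9 = 5.19×10^10 K⁴.
Q = 0.872 × 5.67×10⁻⁸ × 1.80 × 5.19×10^10 = 4620 W.

Q ≈ 4620 W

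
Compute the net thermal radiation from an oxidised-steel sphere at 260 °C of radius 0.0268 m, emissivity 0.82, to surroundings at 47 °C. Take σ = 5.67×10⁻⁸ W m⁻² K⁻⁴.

A = 4πr² = 4π × (0.0268)² = 9.03×10^-3 m².
Convert: 260 °C = 533 K; 47 °C = 320 K.
Q = εσA(T⁴ − T_s⁴). T⁴ − T_s⁴ = (533)⁴ − (320)⁴ = 8.07×10^10 − 1.05×10^10 = 7.02×10^10 K⁴.
Q = 0.82 × 5.67×10⁻⁸ × 9.03×10^-3 × 7.02×10^10 = 29.5 W.

Q ≈ 29.5 W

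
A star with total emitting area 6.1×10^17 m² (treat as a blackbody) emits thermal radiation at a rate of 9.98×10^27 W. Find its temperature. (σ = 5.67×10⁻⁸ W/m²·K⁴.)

T ≈ 23200 K

From P = σAT⁴, T = (P / σA)^(1/4) = (9.98×10^27 / (5.67×10⁻⁸ × 6.10×10^17))^(1/4).
T = (2.89×10^17)^(1/4) = 23200 K.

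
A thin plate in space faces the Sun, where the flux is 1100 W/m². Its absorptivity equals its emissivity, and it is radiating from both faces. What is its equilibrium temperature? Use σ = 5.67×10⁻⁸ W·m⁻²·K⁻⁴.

Absorbed flux αS = emitted flux 2εσT⁴ per unit area; with α = ε this gives T = (S/2σ)^(1/4).
T = (1100 / (2 × 5.67×10⁻⁸))^(1/4) = (9.70×10^9)^(1/4).
T = 314 K.

T ≈ 314 K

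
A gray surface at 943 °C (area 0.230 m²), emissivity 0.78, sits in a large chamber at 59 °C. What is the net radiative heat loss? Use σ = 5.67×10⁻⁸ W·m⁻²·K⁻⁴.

Q ≈ 22100 W

Convert: 943 °C = 1216 K; 59 °C = 332 K.
Q = εσA(T⁴ − T_s⁴). T⁴ − T_s⁴ = (1216)⁴ − (332)⁴ = 2.19×10^12 − 1.21×10^10 = 2.17×10^12 K⁴.
Q = 0.78 × 5.67×10⁻⁸ × 0.230 × 2.17×10^12 = 22100 W.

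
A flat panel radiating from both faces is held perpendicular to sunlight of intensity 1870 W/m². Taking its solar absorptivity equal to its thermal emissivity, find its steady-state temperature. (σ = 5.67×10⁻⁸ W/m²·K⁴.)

T ≈ 358 K

Absorbed flux αS = emitted flux 2εσT⁴ per unit area; with α = ε this gives T = (S/2σ)^(1/4).
T = (1870 / (2 × 5.67×10⁻⁸))^(1/4) = (1.65×10^10)^(1/4).
T = 358 K.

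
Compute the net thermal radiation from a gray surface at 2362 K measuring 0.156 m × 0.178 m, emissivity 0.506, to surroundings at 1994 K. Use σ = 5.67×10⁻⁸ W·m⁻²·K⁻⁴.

Q ≈ 12200 W

A = 0.156 × 0.178 = 0.0278 m².
Q = εσA(T⁴ − T_s⁴). T⁴ − T_s⁴ = (2362)⁴ − (1994)⁴ = 3.11×10^13 − 1.58×10^13 = 1.53×10^13 K⁴.
Q = 0.506 × 5.67×10⁻⁸ × 0.0278 × 1.53×10^13 = 12200 W.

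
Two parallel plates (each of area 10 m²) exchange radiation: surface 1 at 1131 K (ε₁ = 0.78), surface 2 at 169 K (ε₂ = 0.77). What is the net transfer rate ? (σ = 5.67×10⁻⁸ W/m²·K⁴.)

For two large parallel gray plates, q = σ(T₁⁴ − T₂⁴) / (1/ε₁ + 1/ε₂ − 1).
1/ε₁ + 1/ε₂ − 1 = 1/0.78 + 1/0.77 − 1 = 1.581.
T₁⁴ − T₂⁴ = 1.64×10^12 − 8.16×10^8 = 1.64×10^12 K⁴.
q = 5.67×10⁻⁸ × 1.64×10^12 / 1.581 = 58700 W/m².
Q = q·A = 58700 × 10 = 5.87×10^5 W.

Q ≈ 5.87×10^5 W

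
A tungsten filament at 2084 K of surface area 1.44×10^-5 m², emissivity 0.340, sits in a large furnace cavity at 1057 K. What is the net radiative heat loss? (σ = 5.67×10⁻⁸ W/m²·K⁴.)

Q = εσA(T⁴ − T_s⁴). T⁴ − T_s⁴ = (2084)⁴ − (1057)⁴ = 1.89×10^13 − 1.25×10^12 = 1.76×10^13 K⁴.
Q = 0.340 × 5.67×10⁻⁸ × 1.44×10^-5 × 1.76×10^13 = 4.89 W.

Q ≈ 4.89 W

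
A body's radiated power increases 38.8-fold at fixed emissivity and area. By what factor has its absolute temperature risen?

factor ≈ 2.50

P ∝ T⁴ ⇒ T ∝ P^(1/4), so T scales by (38.8)^(1/4) = 2.50.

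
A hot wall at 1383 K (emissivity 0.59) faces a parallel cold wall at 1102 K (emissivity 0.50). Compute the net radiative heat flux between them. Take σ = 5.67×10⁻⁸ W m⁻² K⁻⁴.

For two large parallel gray plates, q = σ(T₁⁴ − T₂⁴) / (1/ε₁ + 1/ε₂ − 1).
1/ε₁ + 1/ε₂ − 1 = 1/0.59 + 1/0.50 − 1 = 2.695.
T₁⁴ − T₂⁴ = 3.66×10^12 − 1.47×10^12 = 2.18×10^12 K⁴.
q = 5.67×10⁻⁸ × 2.18×10^12 / 2.695 = 45900 W/m².

q ≈ 45900 W/m²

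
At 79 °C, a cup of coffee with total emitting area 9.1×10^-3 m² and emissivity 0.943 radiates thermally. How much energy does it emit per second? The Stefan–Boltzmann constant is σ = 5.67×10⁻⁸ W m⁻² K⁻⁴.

P ≈ 7.47 W

79 °C = 352 K.
Stefan–Boltzmann: P = εσAT⁴ = 0.943 × 5.67×10⁻⁸ × 9.10×10^-3 × (352)⁴ = 0.943 × 5.67×10⁻⁸ × 9.10×10^-3 × 1.54×10^10.
P = 7.47 W.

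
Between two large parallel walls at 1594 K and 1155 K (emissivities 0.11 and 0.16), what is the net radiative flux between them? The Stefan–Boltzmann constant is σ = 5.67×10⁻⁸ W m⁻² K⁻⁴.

For two large parallel gray plates, q = σ(T₁⁴ − T₂⁴) / (1/ε₁ + 1/ε₂ − 1).
1/ε₁ + 1/ε₂ − 1 = 1/0.11 + 1/0.16 − 1 = 14.34.
T₁⁴ − T₂⁴ = 6.46×10^12 − 1.78×10^12 = 4.68×10^12 K⁴.
q = 5.67×10⁻⁸ × 4.68×10^12 / 14.34 = 18500 W/m².

q ≈ 18500 W/m²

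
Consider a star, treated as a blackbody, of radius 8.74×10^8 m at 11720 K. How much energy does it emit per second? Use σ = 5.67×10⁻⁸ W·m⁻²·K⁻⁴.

A = 4πr² = 4π × (8.74×10^8)² = 9.60×10^18 m².
P = σAT⁴ = 5.67×10⁻⁸ × 9.60×10^18 × (11720)⁴ = 5.67×10⁻⁸ × 9.60×10^18 × 1.89×10^16.
P = 1.03×10^28 W.

P ≈ 1.03×10^28 W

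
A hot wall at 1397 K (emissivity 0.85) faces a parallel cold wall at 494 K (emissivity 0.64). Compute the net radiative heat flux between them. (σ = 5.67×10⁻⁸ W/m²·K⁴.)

q ≈ 1.22×10^5 W/m²

For two large parallel gray plates, q = σ(T₁⁴ − T₂⁴) / (1/ε₁ + 1/ε₂ − 1).
1/ε₁ + 1/ε₂ − 1 = 1/0.85 + 1/0.64 − 1 = 1.739.
T₁⁴ − T₂⁴ = 3.81×10^12 − 5.96×10^10 = 3.75×10^12 K⁴.
q = 5.67×10⁻⁸ × 3.75×10^12 / 1.739 = 1.22×10^5 W/m².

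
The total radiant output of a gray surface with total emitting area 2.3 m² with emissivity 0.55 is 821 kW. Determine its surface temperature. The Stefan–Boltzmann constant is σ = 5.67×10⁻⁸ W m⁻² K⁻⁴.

From P = εσAT⁴, T = (P / εσA)^(1/4) = (8.21×10^5 / (0.55 × 5.67×10⁻⁸ × 2.30))^(1/4).
T = (1.14×10^13)^(1/4) = 1840 K.

T ≈ 1840 K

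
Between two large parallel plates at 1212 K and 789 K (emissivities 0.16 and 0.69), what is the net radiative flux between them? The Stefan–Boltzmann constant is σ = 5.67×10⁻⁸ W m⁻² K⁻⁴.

For two large parallel gray plates, q = σ(T₁⁴ − T₂⁴) / (1/ε₁ + 1/ε₂ − 1).
1/ε₁ + 1/ε₂ − 1 = 1/0.16 + 1/0.69 − 1 = 6.699.
T₁⁴ − T₂⁴ = 2.16×10^12 − 3.88×10^11 = 1.77×10^12 K⁴.
q = 5.67×10⁻⁸ × 1.77×10^12 / 6.699 = 15000 W/m².

q ≈ 15000 W/m²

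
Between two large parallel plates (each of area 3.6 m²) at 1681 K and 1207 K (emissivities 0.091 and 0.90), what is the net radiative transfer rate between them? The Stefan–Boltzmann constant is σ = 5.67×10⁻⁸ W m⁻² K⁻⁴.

For two large parallel gray plates, q = σ(T₁⁴ − T₂⁴) / (1/ε₁ + 1/ε₂ − 1).
1/ε₁ + 1/ε₂ − 1 = 1/0.091 + 1/0.90 − 1 = 11.10.
T₁⁴ − T₂⁴ = 7.98×10^12 − 2.12×10^12 = 5.86×10^12 K⁴.
q = 5.67×10⁻⁸ × 5.86×10^12 / 11.10 = 29900 W/m².
Q = q·A = 29900 × 3.6 = 1.08×10^5 W.

Q ≈ 1.08×10^5 W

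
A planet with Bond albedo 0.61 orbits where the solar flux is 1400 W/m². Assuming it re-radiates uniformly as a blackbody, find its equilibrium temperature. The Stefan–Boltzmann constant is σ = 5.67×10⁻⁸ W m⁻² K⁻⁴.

T ≈ 222 K

Power absorbed = (1−a)S·πR²; power emitted = 4πR²σT⁴. Equating and cancelling πR²:
T = ((1−a)S / 4σ)^(1/4) = (546 / (4 × 5.67×10⁻⁸))^(1/4) = (2.41×10^9)^(1/4).
T = 222 K.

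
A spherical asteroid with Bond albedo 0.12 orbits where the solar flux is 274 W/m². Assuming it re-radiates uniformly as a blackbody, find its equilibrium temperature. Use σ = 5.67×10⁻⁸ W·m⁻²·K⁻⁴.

Power absorbed = (1−a)S·πR²; power emitted = 4πR²σT⁴. Equating and cancelling πR²:
T = ((1−a)S / 4σ)^(1/4) = (241 / (4 × 5.67×10⁻⁸))^(1/4) = (1.06×10^9)^(1/4).
T = 181 K.

T ≈ 181 K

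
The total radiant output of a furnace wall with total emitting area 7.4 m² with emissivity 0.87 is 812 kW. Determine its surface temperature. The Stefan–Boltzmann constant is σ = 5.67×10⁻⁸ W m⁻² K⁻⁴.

T ≈ 1220 K

From P = εσAT⁴, T = (P / εσA)^(1/4) = (8.12×10^5 / (0.87 × 5.67×10⁻⁸ × 7.40))^(1/4).
T = (2.22×10^12)^(1/4) = 1220 K.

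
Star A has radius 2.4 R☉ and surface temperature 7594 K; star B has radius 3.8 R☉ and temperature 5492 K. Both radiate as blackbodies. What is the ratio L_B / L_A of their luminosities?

L_B/L_A ≈ 0.686

L = 4πR²σT⁴ ∝ R²T⁴, so L_B/L_A = (3.8/2.4)² × (5492/7594)⁴ = 2.51 × 0.274 = 0.686.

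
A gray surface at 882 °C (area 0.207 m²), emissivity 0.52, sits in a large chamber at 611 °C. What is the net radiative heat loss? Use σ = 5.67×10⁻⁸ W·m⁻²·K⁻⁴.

Q ≈ 7130 W

Convert: 882 °C = 1155 K; 611 °C = 884 K.
Q = εσA(T⁴ − T_s⁴). T⁴ − T_s⁴ = (1155)⁴ − (884)⁴ = 1.78×10^12 − 6.11×10^11 = 1.17×10^12 K⁴.
Q = 0.52 × 5.67×10⁻⁸ × 0.207 × 1.17×10^12 = 7130 W.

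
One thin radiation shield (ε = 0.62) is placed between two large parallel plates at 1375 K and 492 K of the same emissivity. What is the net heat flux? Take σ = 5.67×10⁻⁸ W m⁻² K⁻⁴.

q ≈ 44800 W/m²

Each of the 2 gaps contributes resistance (2/ε − 1) = 2/0.62 − 1 = 2.226; total = 4.452.
q = σ(T₁⁴ − T₂⁴) / 4.452 = 5.67×10⁻⁸ × 3.52×10^12 / 4.452 = 44800 W/m².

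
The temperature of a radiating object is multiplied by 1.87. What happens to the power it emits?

P ∝ T⁴, so the power scales as (1.87)⁴ = 12.2.

factor ≈ 12.2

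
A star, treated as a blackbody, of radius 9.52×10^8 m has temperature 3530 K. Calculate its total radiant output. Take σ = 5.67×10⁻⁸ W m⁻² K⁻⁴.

P ≈ 1.00×10^26 W

A = 4πr² = 4π × (9.52×10^8)² = 1.14×10^19 m².
P = σAT⁴ = 5.67×10⁻⁸ × 1.14×10^19 × (3530)⁴ = 5.67×10⁻⁸ × 1.14×10^19 × 1.55×10^14.
P = 1.00×10^26 W.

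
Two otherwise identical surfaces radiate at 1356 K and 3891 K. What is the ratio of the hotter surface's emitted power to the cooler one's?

ratio ≈ 67.8

P ∝ T⁴, so the ratio is (3891/1356)⁴ = (2.869)⁴ = 67.8.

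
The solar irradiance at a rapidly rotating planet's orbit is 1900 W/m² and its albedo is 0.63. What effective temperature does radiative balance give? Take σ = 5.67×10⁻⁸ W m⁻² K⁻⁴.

Power absorbed = (1−a)S·πR²; power emitted = 4πR²σT⁴. Equating and cancelling πR²:
T = ((1−a)S / 4σ)^(1/4) = (703 / (4 × 5.67×10⁻⁸))^(1/4) = (3.10×10^9)^(1/4).
T = 236 K.

T ≈ 236 K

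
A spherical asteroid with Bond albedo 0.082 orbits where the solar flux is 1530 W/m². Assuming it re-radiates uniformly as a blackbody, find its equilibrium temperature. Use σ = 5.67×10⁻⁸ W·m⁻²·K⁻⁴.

Power absorbed = (1−a)S·πR²; power emitted = 4πR²σT⁴. Equating and cancelling πR²:
T = ((1−a)S / 4σ)^(1/4) = (1400 / (4 × 5.67×10⁻⁸))^(1/4) = (6.19×10^9)^(1/4).
T = 281 K.

T ≈ 281 K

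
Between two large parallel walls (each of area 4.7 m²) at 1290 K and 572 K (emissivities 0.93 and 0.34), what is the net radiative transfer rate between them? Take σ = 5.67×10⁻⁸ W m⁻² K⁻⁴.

Q ≈ 2.35×10^5 W

For two large parallel gray plates, q = σ(T₁⁴ − T₂⁴) / (1/ε₁ + 1/ε₂ − 1).
1/ε₁ + 1/ε₂ − 1 = 1/0.93 + 1/0.34 − 1 = 3.016.
T₁⁴ − T₂⁴ = 2.77×10^12 − 1.07×10^11 = 2.66×10^12 K⁴.
q = 5.67×10⁻⁸ × 2.66×10^12 / 3.016 = 50000 W/m².
Q = q·A = 50000 × 4.7 = 2.35×10^5 W.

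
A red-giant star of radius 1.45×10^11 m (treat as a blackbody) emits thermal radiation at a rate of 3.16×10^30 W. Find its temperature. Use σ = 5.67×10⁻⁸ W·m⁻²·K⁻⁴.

A = 4πr² = 4π × (1.45×10^11)² = 2.64×10^23 m².
From P = σAT⁴, T = (P / σA)^(1/4) = (3.16×10^30 / (5.67×10⁻⁸ × 2.64×10^23))^(1/4).
T = (2.11×10^14)^(1/4) = 3810 K.

T ≈ 3810 K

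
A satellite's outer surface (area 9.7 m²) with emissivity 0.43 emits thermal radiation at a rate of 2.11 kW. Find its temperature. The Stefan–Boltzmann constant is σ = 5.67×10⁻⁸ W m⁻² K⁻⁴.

From P = εσAT⁴, T = (P / εσA)^(1/4) = (2110 / (0.43 × 5.67×10⁻⁸ × 9.70))^(1/4).
T = (8.92×10^9)^(1/4) = 307 K.

T ≈ 307 K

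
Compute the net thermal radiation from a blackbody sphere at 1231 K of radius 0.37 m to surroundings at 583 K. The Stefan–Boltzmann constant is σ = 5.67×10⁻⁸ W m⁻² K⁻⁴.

A = 4πr² = 4π × (0.37)² = 1.72 m².
Q = σA(T⁴ − T_s⁴). T⁴ − T_s⁴ = (1231)⁴ − (583)⁴ = 2.30×10^12 − 1.16×10^11 = 2.18×10^12 K⁴.
Q = 5.67×10⁻⁸ × 1.72 × 2.18×10^12 = 2.13×10^5 W.

Q ≈ 2.13×10^5 W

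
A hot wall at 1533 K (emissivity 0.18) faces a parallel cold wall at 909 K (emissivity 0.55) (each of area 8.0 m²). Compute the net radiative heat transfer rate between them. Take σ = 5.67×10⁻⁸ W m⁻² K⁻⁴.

For two large parallel gray plates, q = σ(T₁⁴ − T₂⁴) / (1/ε₁ + 1/ε₂ − 1).
1/ε₁ + 1/ε₂ − 1 = 1/0.18 + 1/0.55 − 1 = 6.374.
T₁⁴ − T₂⁴ = 5.52×10^12 − 6.83×10^11 = 4.84×10^12 K⁴.
q = 5.67×10⁻⁸ × 4.84×10^12 / 6.374 = 43100 W/m².
Q = q·A = 43100 × 8.0 = 3.44×10^5 W.

Q ≈ 3.44×10^5 W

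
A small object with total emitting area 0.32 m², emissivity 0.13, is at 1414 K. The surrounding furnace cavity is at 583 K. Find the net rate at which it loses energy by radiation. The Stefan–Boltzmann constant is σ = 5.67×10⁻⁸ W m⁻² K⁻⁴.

Q ≈ 9160 W

Q = εσA(T⁴ − T_s⁴). T⁴ − T_s⁴ = (1414)⁴ − (583)⁴ = 4.00×10^12 − 1.16×10^11 = 3.88×10^12 K⁴.
Q = 0.13 × 5.67×10⁻⁸ × 0.320 × 3.88×10^12 = 9160 W.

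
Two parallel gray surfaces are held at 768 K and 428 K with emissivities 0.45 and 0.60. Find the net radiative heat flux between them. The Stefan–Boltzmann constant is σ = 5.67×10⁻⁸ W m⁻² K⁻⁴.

q ≈ 6170 W/m²

For two large parallel gray plates, q = σ(T₁⁴ − T₂⁴) / (1/ε₁ + 1/ε₂ − 1).
1/ε₁ + 1/ε₂ − 1 = 1/0.45 + 1/0.60 − 1 = 2.889.
T₁⁴ − T₂⁴ = 3.48×10^11 − 3.36×10^10 = 3.14×10^11 K⁴.
q = 5.67×10⁻⁸ × 3.14×10^11 / 2.889 = 6170 W/m².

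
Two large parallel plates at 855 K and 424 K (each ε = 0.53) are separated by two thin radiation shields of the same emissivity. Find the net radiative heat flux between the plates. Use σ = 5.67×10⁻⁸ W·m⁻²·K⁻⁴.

Each of the 3 gaps contributes resistance (2/ε − 1) = 2/0.53 − 1 = 2.774; total = 8.321.
q = σ(T₁⁴ − T₂⁴) / 8.321 = 5.67×10⁻⁸ × 5.02×10^11 / 8.321 = 3420 W/m².

q ≈ 3420 W/m²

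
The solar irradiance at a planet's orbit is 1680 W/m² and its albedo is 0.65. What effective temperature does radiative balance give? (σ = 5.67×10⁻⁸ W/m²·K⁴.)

Power absorbed = (1−a)S·πR²; power emitted = 4πR²σT⁴. Equating and cancelling πR²:
T = ((1−a)S / 4σ)^(1/4) = (588 / (4 × 5.67×10⁻⁸))^(1/4) = (2.59×10^9)^(1/4).
T = 226 K.

T ≈ 226 K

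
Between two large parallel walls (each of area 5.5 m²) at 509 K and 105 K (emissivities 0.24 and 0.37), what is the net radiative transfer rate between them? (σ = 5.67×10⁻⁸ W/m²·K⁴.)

For two large parallel gray plates, q = σ(T₁⁴ − T₂⁴) / (1/ε₁ + 1/ε₂ − 1).
1/ε₁ + 1/ε₂ − 1 = 1/0.24 + 1/0.37 − 1 = 5.869.
T₁⁴ − T₂⁴ = 6.71×10^10 − 1.22×10^8 = 6.70×10^10 K⁴.
q = 5.67×10⁻⁸ × 6.70×10^10 / 5.869 = 647 W/m².
Q = q·A = 647 × 5.5 = 3560 W.

Q ≈ 3560 W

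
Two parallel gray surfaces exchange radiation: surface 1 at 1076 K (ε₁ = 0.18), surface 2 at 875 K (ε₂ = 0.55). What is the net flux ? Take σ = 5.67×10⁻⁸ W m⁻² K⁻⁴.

q ≈ 6710 W/m²

For two large parallel gray plates, q = σ(T₁⁴ − T₂⁴) / (1/ε₁ + 1/ε₂ − 1).
1/ε₁ + 1/ε₂ − 1 = 1/0.18 + 1/0.55 − 1 = 6.374.
T₁⁴ − T₂⁴ = 1.34×10^12 − 5.86×10^11 = 7.54×10^11 K⁴.
q = 5.67×10⁻⁸ × 7.54×10^11 / 6.374 = 6710 W/m².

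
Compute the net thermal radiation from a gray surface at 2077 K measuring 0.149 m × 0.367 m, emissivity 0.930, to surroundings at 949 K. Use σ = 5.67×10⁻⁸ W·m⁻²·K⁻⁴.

Q ≈ 51300 W

A = 0.149 × 0.367 = 0.0547 m².
Q = εσA(T⁴ − T_s⁴). T⁴ − T_s⁴ = (2077)⁴ − (949)⁴ = 1.86×10^13 − 8.11×10^11 = 1.78×10^13 K⁴.
Q = 0.930 × 5.67×10⁻⁸ × 0.0547 × 1.78×10^13 = 51300 W.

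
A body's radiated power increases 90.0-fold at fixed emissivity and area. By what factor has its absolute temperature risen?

factor ≈ 3.08

P ∝ T⁴ ⇒ T ∝ P^(1/4), so T scales by (90.0)^(1/4) = 3.08.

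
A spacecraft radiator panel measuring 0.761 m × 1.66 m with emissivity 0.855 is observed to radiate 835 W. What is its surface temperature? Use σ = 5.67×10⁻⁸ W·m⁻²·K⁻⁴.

T ≈ 342 K

A = 0.761 × 1.66 = 1.26 m².
From P = εσAT⁴, T = (P / εσA)^(1/4) = (835 / (0.855 × 5.67×10⁻⁸ × 1.26))^(1/4).
T = (1.36×10^10)^(1/4) = 342 K.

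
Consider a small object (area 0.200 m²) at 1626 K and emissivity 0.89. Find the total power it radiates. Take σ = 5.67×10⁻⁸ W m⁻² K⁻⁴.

Stefan–Boltzmann: P = εσAT⁴ = 0.89 × 5.67×10⁻⁸ × 0.200 × (1626)⁴ = 0.89 × 5.67×10⁻⁸ × 0.200 × 6.99×10^12.
P = 70500 W.

P ≈ 70500 W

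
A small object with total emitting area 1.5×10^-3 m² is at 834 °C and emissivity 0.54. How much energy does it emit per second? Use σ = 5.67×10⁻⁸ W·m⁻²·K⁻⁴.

834 °C = 1107 K.
Stefan–Boltzmann: P = εσAT⁴ = 0.54 × 5.67×10⁻⁸ × 1.50×10^-3 × (1107)⁴ = 0.54 × 5.67×10⁻⁸ × 1.50×10^-3 × 1.50×10^12.
P = 69.0 W.

P ≈ 69.0 W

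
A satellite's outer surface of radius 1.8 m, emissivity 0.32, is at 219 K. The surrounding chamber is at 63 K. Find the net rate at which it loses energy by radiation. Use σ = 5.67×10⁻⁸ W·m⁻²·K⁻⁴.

A = 4πr² = 4π × (1.8)² = 40.7 m².
Q = εσA(T⁴ − T_s⁴). T⁴ − T_s⁴ = (219)⁴ − (63)⁴ = 2.30×10^9 − 1.58×10^7 = 2.28×10^9 K⁴.
Q = 0.32 × 5.67×10⁻⁸ × 40.7 × 2.28×10^9 = 1690 W.

Q ≈ 1690 W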